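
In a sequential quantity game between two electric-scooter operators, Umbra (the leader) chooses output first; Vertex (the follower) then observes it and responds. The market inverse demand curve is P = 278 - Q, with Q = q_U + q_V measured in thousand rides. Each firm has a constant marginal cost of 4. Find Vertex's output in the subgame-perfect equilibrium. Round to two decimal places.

The follower Vertex best-responds to any q_U: π_V = (278 - Q)q_V - 4q_V.
Follower FOC: 274 - q_U - 2q_V = 0, so q_V(q_U) = (274 - q_U)/2.
Umbra substitutes q_V(q_U) into its own profit: π_U = q_U(278 - q_U - (274 - q_U)/2) - 4q_U = (141 - (1/2)q_U)q_U - 4q_U.
The leader's first-order condition 137 - q_U = 0 yields q_U = 137.
Then q_V = (274 - 137)/2 = 137/2.

68.50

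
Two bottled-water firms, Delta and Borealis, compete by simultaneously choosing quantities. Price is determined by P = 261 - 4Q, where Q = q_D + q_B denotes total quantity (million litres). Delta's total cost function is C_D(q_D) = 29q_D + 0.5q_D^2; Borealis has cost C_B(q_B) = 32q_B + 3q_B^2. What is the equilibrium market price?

Delta's profit: π_D = (261 - 4Q)q_D - (29q_D + (1/2)q_D²). Setting ∂π_D/∂q_D = 0: 232 - 9q_D - 4(q_B) = 0.
Borealis's first-order condition: 229 - 14q_B - 4(q_D) = 0.
So q_D = (232 - 4q_B)/9 and q_B = (229 - 4q_D)/14.
Solving the pair: q_D = 106/5, q_B = 103/10.
Total output Q = 63/2, so price P = 261 - 4·(63/2) = 135.

135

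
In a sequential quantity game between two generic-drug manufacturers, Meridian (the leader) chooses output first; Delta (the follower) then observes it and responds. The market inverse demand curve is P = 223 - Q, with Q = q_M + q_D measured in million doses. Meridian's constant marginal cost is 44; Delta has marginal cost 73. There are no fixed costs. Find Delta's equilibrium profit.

The follower Delta best-responds to any q_M: π_D = (223 - Q)q_D - 73q_D.
∂π_D/∂q_D = 150 - q_M - 2q_D = 0 gives the reaction function q_D = (150 - q_M)/2.
The leader anticipates this reaction. Substituting into P = 223 - Q gives P = 148 - (1/2)q_M, so π_M = (148 - (1/2)q_M)q_M - 44q_M.
Maximising: ∂π_M/∂q_M = 104 - q_M = 0, giving q_M = 104.
Then q_D = (150 - 104)/2 = 23.
Price P = 223 - 127 = 96.
Delta's profit: (96 - 73)·23 = 529.

529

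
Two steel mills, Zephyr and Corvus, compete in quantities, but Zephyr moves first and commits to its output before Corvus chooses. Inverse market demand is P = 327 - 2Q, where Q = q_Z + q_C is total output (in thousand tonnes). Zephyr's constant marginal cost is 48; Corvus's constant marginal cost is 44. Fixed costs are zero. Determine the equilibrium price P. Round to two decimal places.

Solve by backward induction. Given q_Z, the follower Corvus maximises π_C = (327 - 2q_Z - 2q_C)q_C - 44q_C.
Follower FOC: 283 - 2q_Z - 4q_C = 0, so q_C(q_Z) = (283 - 2q_Z)/4.
The leader anticipates this reaction. Substituting into P = 327 - 2Q gives P = 371/2 - q_Z, so π_Z = (371/2 - q_Z)q_Z - 48q_Z.
The leader's first-order condition 275/2 - 2q_Z = 0 yields q_Z = 275/4.
Then q_C = (283 - 2·(275/4))/4 = 291/8.
Total output Q = 841/8, so price P = 327 - 2·(841/8) = 467/4.

116.75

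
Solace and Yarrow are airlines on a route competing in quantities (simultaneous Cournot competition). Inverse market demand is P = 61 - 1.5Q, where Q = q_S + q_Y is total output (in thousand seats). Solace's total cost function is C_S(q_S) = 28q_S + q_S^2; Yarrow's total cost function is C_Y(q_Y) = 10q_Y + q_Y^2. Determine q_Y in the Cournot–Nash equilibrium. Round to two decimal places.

9.03

Solace's profit: π_S = (61 - 1.5Q)q_S - (28q_S + q_S²). Setting ∂π_S/∂q_S = 0: 33 - 5q_S - (3/2)(q_Y) = 0.
Yarrow's profit: π_Y = (61 - 1.5Q)q_Y - (10q_Y + q_Y²). Setting ∂π_Y/∂q_Y = 0: 51 - 5q_Y - (3/2)(q_S) = 0.
So q_S = (33 - (3/2)q_Y)/5 and q_Y = (51 - (3/2)q_S)/5.
Solving the pair: q_S = 354/91, q_Y = 822/91.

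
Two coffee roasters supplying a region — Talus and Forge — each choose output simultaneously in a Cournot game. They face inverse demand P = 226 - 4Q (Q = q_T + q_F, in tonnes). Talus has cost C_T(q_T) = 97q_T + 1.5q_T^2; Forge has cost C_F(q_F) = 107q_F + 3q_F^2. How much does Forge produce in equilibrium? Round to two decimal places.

5.75

Talus's profit: π_T = (226 - 4Q)q_T - (97q_T + (3/2)q_T²). Setting ∂π_T/∂q_T = 0: 129 - 11q_T - 4(q_F) = 0.
Forge's profit: π_F = (226 - 4Q)q_F - (107q_F + 3q_F²). Setting ∂π_F/∂q_F = 0: 119 - 14q_F - 4(q_T) = 0.
So q_T = (129 - 4q_F)/11 and q_F = (119 - 4q_T)/14.
Solving the pair: q_T = 665/69, q_F = 793/138.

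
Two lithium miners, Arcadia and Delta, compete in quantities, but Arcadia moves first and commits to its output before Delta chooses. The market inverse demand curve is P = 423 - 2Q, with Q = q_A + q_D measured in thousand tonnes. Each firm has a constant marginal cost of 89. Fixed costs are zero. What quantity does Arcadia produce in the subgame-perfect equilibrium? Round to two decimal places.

Solve by backward induction. Given q_A, the follower Delta maximises π_D = (423 - 2q_A - 2q_D)q_D - 89q_D.
Follower FOC: 334 - 2q_A - 4q_D = 0, so q_D(q_A) = (334 - 2q_A)/4.
The leader anticipates this reaction. Substituting into P = 423 - 2Q gives P = 256 - q_A, so π_A = (256 - q_A)q_A - 89q_A.
Leader FOC: 167 - 2q_A = 0, so q_A = 167/2.
Then q_D = (334 - 2·(167/2))/4 = 167/4.

83.50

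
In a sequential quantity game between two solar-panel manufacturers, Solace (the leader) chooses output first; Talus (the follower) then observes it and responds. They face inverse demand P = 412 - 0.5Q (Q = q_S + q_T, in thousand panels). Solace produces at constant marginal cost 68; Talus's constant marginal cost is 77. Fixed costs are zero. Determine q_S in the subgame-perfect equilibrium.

353

Solve by backward induction. Given q_S, the follower Talus maximises π_T = (412 - (1/2)q_S - (1/2)q_T)q_T - 77q_T.
Setting the follower's marginal profit to zero, 335 - (1/2)q_S - q_T = 0, i.e. q_T = (335 - (1/2)q_S).
Solace substitutes q_T(q_S) into its own profit: π_S = q_S(412 - (1/2)q_S - (335 - (1/2)q_S)/2) - 68q_S = (489/2 - (1/4)q_S)q_S - 68q_S.
Maximising: ∂π_S/∂q_S = 353/2 - (1/2)q_S = 0, giving q_S = 353.
Then q_T = (335 - (1/2)·353) = 317/2.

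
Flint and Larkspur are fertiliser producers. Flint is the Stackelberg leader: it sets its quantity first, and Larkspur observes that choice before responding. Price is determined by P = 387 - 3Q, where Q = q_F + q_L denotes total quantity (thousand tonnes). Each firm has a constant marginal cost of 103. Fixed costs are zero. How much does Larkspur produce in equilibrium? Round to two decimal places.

Solve by backward induction. Given q_F, the follower Larkspur maximises π_L = (387 - 3q_F - 3q_L)q_L - 103q_L.
∂π_L/∂q_L = 284 - 3q_F - 6q_L = 0 gives the reaction function q_L = (284 - 3q_F)/6.
Flint substitutes q_L(q_F) into its own profit: π_F = q_F(387 - 3q_F - (284 - 3q_F)/2) - 103q_F = (245 - (3/2)q_F)q_F - 103q_F.
Leader FOC: 142 - 3q_F = 0, so q_F = 142/3.
Then q_L = (284 - 3·(142/3))/6 = 71/3.

23.67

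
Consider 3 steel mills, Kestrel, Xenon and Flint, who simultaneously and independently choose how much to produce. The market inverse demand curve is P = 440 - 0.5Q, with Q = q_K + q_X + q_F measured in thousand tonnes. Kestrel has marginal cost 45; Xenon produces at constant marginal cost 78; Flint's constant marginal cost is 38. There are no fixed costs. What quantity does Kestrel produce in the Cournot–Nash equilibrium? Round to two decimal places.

210.50

Kestrel's profit: π_K = (440 - 0.5Q)q_K - (45q_K). Setting ∂π_K/∂q_K = 0: 395 - q_K - (1/2)(q_X + q_F) = 0.
Xenon's profit: π_X = (440 - 0.5Q)q_X - (78q_X). Setting ∂π_X/∂q_X = 0: 362 - q_X - (1/2)(q_K + q_F) = 0.
Flint's profit: π_F = (440 - 0.5Q)q_F - (38q_F). Setting ∂π_F/∂q_F = 0: 402 - q_F - (1/2)(q_K + q_X) = 0.
Adding the 3 conditions: 1159 − Q − Q = 0, i.e. Q = 1159/2.
Back-substituting: q_K = (395 − 1159/4)/(1/2) = 421/2, q_X = (362 − 1159/4)/(1/2) = 289/2, q_F = (402 − 1159/4)/(1/2) = 449/2.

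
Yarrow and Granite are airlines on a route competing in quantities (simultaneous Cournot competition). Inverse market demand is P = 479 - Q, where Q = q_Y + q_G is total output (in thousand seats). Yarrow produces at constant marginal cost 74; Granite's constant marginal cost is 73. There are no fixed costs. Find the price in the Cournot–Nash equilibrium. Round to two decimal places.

208.67

Yarrow's profit: π_Y = (479 - Q)q_Y - (74q_Y). Setting ∂π_Y/∂q_Y = 0: 405 - 2q_Y - (q_G) = 0.
Granite's first-order condition: 406 - 2q_G - (q_Y) = 0.
Best responses: q_Y = (405 - q_G)/2, q_G = (406 - q_Y)/2.
Substituting one into the other gives q_Y = 404/3 and q_G = 407/3.
Total output Q = 811/3, so price P = 479 - 811/3 = 626/3.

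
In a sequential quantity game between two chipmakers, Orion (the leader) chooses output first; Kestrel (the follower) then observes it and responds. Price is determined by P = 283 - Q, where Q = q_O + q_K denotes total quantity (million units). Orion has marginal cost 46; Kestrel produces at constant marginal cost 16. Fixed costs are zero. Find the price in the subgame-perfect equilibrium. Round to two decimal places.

97.75

The follower Kestrel best-responds to any q_O: π_K = (283 - Q)q_K - 16q_K.
Follower FOC: 267 - q_O - 2q_K = 0, so q_K(q_O) = (267 - q_O)/2.
The leader anticipates this reaction. Substituting into P = 283 - Q gives P = 299/2 - (1/2)q_O, so π_O = (299/2 - (1/2)q_O)q_O - 46q_O.
Maximising: ∂π_O/∂q_O = 207/2 - q_O = 0, giving q_O = 207/2.
Then q_K = (267 - 207/2)/2 = 327/4.
Total output Q = 741/4, so price P = 283 - 741/4 = 391/4.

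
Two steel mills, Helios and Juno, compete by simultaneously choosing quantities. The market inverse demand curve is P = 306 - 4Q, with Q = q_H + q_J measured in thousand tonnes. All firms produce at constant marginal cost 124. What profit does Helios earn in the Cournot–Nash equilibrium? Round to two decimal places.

920.11

A representative firm's profit is π_i = q_i(306 - 4Q) - 124q_i.
Setting ∂π_i/∂q_i = 0 with rivals' quantities fixed: 182 - 8q_i - 4q_j = 0.
With identical firms every q_j equals q_i, so q_j = q_i and 182 = 12q_i, giving q_i = 91/6.
Price P = 306 - 4·(91/3) = 554/3.
Helios's profit: (554/3 - 124)·(91/6) = 920.1111.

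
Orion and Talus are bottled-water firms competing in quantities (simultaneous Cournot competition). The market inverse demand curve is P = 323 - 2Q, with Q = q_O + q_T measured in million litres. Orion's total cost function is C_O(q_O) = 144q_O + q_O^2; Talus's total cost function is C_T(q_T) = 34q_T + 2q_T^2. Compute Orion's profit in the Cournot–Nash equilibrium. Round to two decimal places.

Orion's profit: π_O = (323 - 2Q)q_O - (144q_O + q_O²). Setting ∂π_O/∂q_O = 0: 179 - 6q_O - 2(q_T) = 0.
Talus's profit: π_T = (323 - 2Q)q_T - (34q_T + 2q_T²). Setting ∂π_T/∂q_T = 0: 289 - 8q_T - 2(q_O) = 0.
So q_O = (179 - 2q_T)/6 and q_T = (289 - 2q_O)/8.
Solving the pair: q_O = 427/22, q_T = 344/11.
Price P = 323 - 2·(1115/22) = 221.6364.
Orion's profit: 221.6364·(427/22) - 144·(427/22) - (427/22)² = 1130.1384.

1130.14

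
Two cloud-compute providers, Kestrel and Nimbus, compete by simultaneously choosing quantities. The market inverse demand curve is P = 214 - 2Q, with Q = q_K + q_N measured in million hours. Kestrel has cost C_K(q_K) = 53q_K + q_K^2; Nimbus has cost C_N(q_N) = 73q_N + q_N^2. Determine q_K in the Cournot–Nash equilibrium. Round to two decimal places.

21.38

Kestrel's profit: π_K = (214 - 2Q)q_K - (53q_K + q_K²). Setting ∂π_K/∂q_K = 0: 161 - 6q_K - 2(q_N) = 0.
Nimbus's first-order condition: 141 - 6q_N - 2(q_K) = 0.
Best responses: q_K = (161 - 2q_N)/6, q_N = (141 - 2q_K)/6.
Substituting one into the other gives q_K = 171/8 and q_N = 131/8.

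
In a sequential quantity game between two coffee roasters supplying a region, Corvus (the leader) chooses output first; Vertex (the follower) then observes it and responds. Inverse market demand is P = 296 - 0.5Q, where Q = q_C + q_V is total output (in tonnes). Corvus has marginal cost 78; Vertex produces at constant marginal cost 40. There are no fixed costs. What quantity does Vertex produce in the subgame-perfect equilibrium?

166

Solve by backward induction. Given q_C, the follower Vertex maximises π_V = (296 - (1/2)q_C - (1/2)q_V)q_V - 40q_V.
Follower FOC: 256 - (1/2)q_C - q_V = 0, so q_V(q_C) = (256 - (1/2)q_C).
Corvus substitutes q_V(q_C) into its own profit: π_C = q_C(296 - (1/2)q_C - (256 - (1/2)q_C)/2) - 78q_C = (168 - (1/4)q_C)q_C - 78q_C.
Leader FOC: 90 - (1/2)q_C = 0, so q_C = 180.
Then q_V = (256 - (1/2)·180) = 166.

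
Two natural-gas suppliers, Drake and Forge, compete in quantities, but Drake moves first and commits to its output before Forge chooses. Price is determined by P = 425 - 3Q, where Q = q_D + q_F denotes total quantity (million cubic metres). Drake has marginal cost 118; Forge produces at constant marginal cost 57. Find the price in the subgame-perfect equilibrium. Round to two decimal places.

The follower Forge best-responds to any q_D: π_F = (425 - 3Q)q_F - 57q_F.
Follower FOC: 368 - 3q_D - 6q_F = 0, so q_F(q_D) = (368 - 3q_D)/6.
Drake substitutes q_F(q_D) into its own profit: π_D = q_D(425 - 3q_D - (368 - 3q_D)/2) - 118q_D = (241 - (3/2)q_D)q_D - 118q_D.
Maximising: ∂π_D/∂q_D = 123 - 3q_D = 0, giving q_D = 41.
Then q_F = (368 - 3·41)/6 = 245/6.
Total output Q = 491/6, so price P = 425 - 3·(491/6) = 359/2.

179.50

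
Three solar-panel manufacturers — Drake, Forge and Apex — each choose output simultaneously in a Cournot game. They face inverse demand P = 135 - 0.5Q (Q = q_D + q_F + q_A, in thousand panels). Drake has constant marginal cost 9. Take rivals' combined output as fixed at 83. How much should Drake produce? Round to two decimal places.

With rivals' combined output fixed at 83, Drake's profit is π_D = (135 - (1/2)·83 - (1/2)q_D)q_D - (9q_D) = (187/2 - (1/2)q_D)q_D - (9q_D).
∂π_D/∂q_D = 169/2 - q_D = 0, so q_D = 169/2.

84.50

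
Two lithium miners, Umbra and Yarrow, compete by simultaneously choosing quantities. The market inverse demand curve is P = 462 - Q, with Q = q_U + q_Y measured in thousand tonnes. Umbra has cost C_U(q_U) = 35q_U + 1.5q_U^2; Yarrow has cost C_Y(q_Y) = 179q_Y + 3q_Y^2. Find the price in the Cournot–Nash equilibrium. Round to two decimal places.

356.33

Umbra's profit: π_U = (462 - Q)q_U - (35q_U + (3/2)q_U²). Setting ∂π_U/∂q_U = 0: 427 - 5q_U - (q_Y) = 0.
Yarrow's profit: π_Y = (462 - Q)q_Y - (179q_Y + 3q_Y²). Setting ∂π_Y/∂q_Y = 0: 283 - 8q_Y - (q_U) = 0.
So q_U = (427 - q_Y)/5 and q_Y = (283 - q_U)/8.
Solving the pair: q_U = 241/3, q_Y = 76/3.
Total output Q = 317/3, so price P = 462 - 317/3 = 1069/3.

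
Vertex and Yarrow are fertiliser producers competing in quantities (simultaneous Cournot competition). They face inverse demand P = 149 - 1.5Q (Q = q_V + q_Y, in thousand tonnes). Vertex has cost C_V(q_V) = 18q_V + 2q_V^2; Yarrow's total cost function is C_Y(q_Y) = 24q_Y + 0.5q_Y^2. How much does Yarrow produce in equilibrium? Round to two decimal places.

Vertex's profit: π_V = (149 - 1.5Q)q_V - (18q_V + 2q_V²). Setting ∂π_V/∂q_V = 0: 131 - 7q_V - (3/2)(q_Y) = 0.
Yarrow's profit: π_Y = (149 - 1.5Q)q_Y - (24q_Y + (1/2)q_Y²). Setting ∂π_Y/∂q_Y = 0: 125 - 4q_Y - (3/2)(q_V) = 0.
So q_V = (131 - (3/2)q_Y)/7 and q_Y = (125 - (3/2)q_V)/4.
Solving the pair: q_V = 1346/103, q_Y = 26.3495.

26.35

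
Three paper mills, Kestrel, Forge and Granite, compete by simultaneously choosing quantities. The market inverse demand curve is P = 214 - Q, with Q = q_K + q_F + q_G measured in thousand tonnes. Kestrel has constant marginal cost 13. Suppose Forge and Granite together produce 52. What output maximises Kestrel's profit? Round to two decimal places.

74.50

With rivals' combined output fixed at 52, Kestrel's profit is π_K = (214 - 52 - q_K)q_K - (13q_K) = (162 - q_K)q_K - (13q_K).
∂π_K/∂q_K = 149 - 2q_K = 0, so q_K = 149/2.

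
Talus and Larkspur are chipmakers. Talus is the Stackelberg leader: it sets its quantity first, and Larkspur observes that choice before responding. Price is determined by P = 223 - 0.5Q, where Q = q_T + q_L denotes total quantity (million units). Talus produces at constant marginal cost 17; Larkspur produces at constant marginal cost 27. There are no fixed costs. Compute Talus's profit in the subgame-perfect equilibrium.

Solve by backward induction. Given q_T, the follower Larkspur maximises π_L = (223 - (1/2)q_T - (1/2)q_L)q_L - 27q_L.
∂π_L/∂q_L = 196 - (1/2)q_T - q_L = 0 gives the reaction function q_L = (196 - (1/2)q_T).
The leader anticipates this reaction. Substituting into P = 223 - 0.5Q gives P = 125 - (1/4)q_T, so π_T = (125 - (1/4)q_T)q_T - 17q_T.
Leader FOC: 108 - (1/2)q_T = 0, so q_T = 216.
Then q_L = (196 - (1/2)·216) = 88.
Price P = 223 - (1/2)·304 = 71.
Talus's profit: (71 - 17)·216 = 11664.

11664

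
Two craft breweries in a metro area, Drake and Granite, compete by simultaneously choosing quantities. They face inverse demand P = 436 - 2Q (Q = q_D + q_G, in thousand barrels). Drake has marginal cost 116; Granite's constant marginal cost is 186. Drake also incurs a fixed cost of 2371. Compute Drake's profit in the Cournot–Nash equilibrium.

Drake's profit: π_D = (436 - 2Q)q_D - (116q_D). Setting ∂π_D/∂q_D = 0: 320 - 4q_D - 2(q_G) = 0.
Granite's first-order condition: 250 - 4q_G - 2(q_D) = 0.
So q_D = (320 - 2q_G)/4 and q_G = (250 - 2q_D)/4.
Solving the pair: q_D = 65, q_G = 30.
Price P = 436 - 2·95 = 246.
Drake's profit: (246 - 116)·65 - 2371 = 6079.

6079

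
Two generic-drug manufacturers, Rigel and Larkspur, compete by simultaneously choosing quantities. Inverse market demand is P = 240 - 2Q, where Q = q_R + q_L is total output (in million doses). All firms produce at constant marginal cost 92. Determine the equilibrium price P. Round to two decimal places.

141.33

A representative firm's profit is π_i = q_i(240 - 2Q) - 92q_i.
First-order condition (treating rivals' output as given): 148 - 4q_i - 2q_j = 0.
By symmetry each firm produces the same amount; substituting q_j = q_i yields q_i = 148/6 = 74/3.
Total output Q = 148/3, so price P = 240 - 2·(148/3) = 424/3.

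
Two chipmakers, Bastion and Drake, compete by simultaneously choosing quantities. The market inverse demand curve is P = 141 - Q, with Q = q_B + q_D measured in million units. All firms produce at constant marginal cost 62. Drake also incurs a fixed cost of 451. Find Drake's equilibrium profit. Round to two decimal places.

242.44

Each firm earns π_i = (141 - Q)q_i - 62q_i.
First-order condition (treating rivals' output as given): 79 - 2q_i - q_j = 0.
With identical firms every q_j equals q_i, so q_j = q_i and 79 = 3q_i, giving q_i = 79/3.
Price P = 141 - 158/3 = 265/3.
Drake's profit: (265/3 - 62)·(79/3) - 451 = 242.4444.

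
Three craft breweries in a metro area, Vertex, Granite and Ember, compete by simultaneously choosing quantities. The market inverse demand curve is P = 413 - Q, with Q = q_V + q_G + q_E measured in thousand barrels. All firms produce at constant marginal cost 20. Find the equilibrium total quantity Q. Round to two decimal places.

294.75

Each firm earns π_i = (413 - Q)q_i - 20q_i.
Setting ∂π_i/∂q_i = 0 with rivals' quantities fixed: 393 - 2q_i - Σ_{j≠i} q_j = 0.
With identical firms every q_j equals q_i, so Σ_{j≠i} q_j = 2q_i and 393 = 4q_i, giving q_i = 393/4.
Total output Q = 393/4 + 393/4 + 393/4 = 1179/4.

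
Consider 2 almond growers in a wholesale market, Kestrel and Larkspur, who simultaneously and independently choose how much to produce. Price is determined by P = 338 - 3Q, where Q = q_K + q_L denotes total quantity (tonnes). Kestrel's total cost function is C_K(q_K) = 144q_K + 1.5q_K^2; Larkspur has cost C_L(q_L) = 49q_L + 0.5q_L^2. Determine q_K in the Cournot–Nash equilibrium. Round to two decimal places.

9.09

Kestrel's profit: π_K = (338 - 3Q)q_K - (144q_K + (3/2)q_K²). Setting ∂π_K/∂q_K = 0: 194 - 9q_K - 3(q_L) = 0.
Larkspur's first-order condition: 289 - 7q_L - 3(q_K) = 0.
So q_K = (194 - 3q_L)/9 and q_L = (289 - 3q_K)/7.
Solving the pair: q_K = 491/54, q_L = 673/18.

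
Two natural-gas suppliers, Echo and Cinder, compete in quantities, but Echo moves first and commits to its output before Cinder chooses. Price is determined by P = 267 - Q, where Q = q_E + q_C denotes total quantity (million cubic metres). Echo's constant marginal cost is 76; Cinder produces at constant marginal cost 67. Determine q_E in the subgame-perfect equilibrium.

91

Solve by backward induction. Given q_E, the follower Cinder maximises π_C = (267 - q_E - q_C)q_C - 67q_C.
∂π_C/∂q_C = 200 - q_E - 2q_C = 0 gives the reaction function q_C = (200 - q_E)/2.
Echo substitutes q_C(q_E) into its own profit: π_E = q_E(267 - q_E - (200 - q_E)/2) - 76q_E = (167 - (1/2)q_E)q_E - 76q_E.
Leader FOC: 91 - q_E = 0, so q_E = 91.
Then q_C = (200 - 91)/2 = 109/2.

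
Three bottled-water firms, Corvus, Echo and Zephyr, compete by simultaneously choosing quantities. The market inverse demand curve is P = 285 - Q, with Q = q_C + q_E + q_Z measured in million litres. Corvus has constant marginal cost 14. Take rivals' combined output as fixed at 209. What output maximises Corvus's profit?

With rivals' combined output fixed at 209, Corvus's profit is π_C = (285 - 209 - q_C)q_C - (14q_C) = (76 - q_C)q_C - (14q_C).
∂π_C/∂q_C = 62 - 2q_C = 0, so q_C = 31.

31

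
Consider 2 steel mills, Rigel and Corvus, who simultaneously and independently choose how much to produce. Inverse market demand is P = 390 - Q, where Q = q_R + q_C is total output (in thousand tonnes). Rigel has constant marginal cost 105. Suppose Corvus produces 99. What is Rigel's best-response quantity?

With the rival's output fixed at 99, Rigel's profit is π_R = (390 - 99 - q_R)q_R - (105q_R) = (291 - q_R)q_R - (105q_R).
∂π_R/∂q_R = 186 - 2q_R = 0, so q_R = 93.

93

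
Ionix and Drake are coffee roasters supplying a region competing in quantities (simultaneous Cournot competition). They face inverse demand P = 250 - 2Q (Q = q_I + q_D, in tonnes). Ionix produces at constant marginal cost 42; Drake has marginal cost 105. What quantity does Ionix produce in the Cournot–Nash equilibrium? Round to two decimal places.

Ionix's profit: π_I = (250 - 2Q)q_I - (42q_I). Setting ∂π_I/∂q_I = 0: 208 - 4q_I - 2(q_D) = 0.
Drake's first-order condition: 145 - 4q_D - 2(q_I) = 0.
Rearranging gives the reaction functions q_I = (208 - 2q_D)/4 and q_D = (145 - 2q_I)/4.
Substituting one into the other gives q_I = 271/6 and q_D = 41/3.

45.17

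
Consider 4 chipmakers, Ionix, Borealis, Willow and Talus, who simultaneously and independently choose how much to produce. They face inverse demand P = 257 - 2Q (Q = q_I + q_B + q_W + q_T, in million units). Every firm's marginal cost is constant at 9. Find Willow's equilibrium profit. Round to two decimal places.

1230.08

Each firm earns π_i = (257 - 2Q)q_i - 9q_i.
Setting ∂π_i/∂q_i = 0 with rivals' quantities fixed: 248 - 4q_i - 2·Σ_{j≠i} q_j = 0.
With identical firms every q_j equals q_i, so Σ_{j≠i} q_j = 3q_i and 248 = 10q_i, giving q_i = 124/5.
Price P = 257 - 2·(496/5) = 293/5.
Willow's profit: (293/5 - 9)·(124/5) = 1230.0800.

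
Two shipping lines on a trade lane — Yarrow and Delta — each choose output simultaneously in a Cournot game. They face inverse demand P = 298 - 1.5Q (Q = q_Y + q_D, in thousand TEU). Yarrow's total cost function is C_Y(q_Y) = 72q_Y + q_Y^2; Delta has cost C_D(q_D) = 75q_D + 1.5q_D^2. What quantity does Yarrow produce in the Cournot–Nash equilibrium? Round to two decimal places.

36.81

Yarrow's profit: π_Y = (298 - 1.5Q)q_Y - (72q_Y + q_Y²). Setting ∂π_Y/∂q_Y = 0: 226 - 5q_Y - (3/2)(q_D) = 0.
Delta's profit: π_D = (298 - 1.5Q)q_D - (75q_D + (3/2)q_D²). Setting ∂π_D/∂q_D = 0: 223 - 6q_D - (3/2)(q_Y) = 0.
Rearranging gives the reaction functions q_Y = (226 - (3/2)q_D)/5 and q_D = (223 - (3/2)q_Y)/6.
Solving the pair: q_Y = 1362/37, q_D = 27.9640.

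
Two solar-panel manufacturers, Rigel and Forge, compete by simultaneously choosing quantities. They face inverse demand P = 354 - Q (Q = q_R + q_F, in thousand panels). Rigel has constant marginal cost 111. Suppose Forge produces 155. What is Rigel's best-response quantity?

44

With the rival's output fixed at 155, Rigel's profit is π_R = (354 - 155 - q_R)q_R - (111q_R) = (199 - q_R)q_R - (111q_R).
∂π_R/∂q_R = 88 - 2q_R = 0, so q_R = 44.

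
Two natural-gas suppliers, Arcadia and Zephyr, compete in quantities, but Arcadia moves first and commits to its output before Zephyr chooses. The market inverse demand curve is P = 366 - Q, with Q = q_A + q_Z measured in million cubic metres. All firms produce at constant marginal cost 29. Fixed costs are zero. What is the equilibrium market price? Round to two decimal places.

The follower Zephyr best-responds to any q_A: π_Z = (366 - Q)q_Z - 29q_Z.
Setting the follower's marginal profit to zero, 337 - q_A - 2q_Z = 0, i.e. q_Z = (337 - q_A)/2.
Arcadia substitutes q_Z(q_A) into its own profit: π_A = q_A(366 - q_A - (337 - q_A)/2) - 29q_A = (395/2 - (1/2)q_A)q_A - 29q_A.
The leader's first-order condition 337/2 - q_A = 0 yields q_A = 337/2.
Then q_Z = (337 - 337/2)/2 = 337/4.
Total output Q = 1011/4, so price P = 366 - 1011/4 = 453/4.

113.25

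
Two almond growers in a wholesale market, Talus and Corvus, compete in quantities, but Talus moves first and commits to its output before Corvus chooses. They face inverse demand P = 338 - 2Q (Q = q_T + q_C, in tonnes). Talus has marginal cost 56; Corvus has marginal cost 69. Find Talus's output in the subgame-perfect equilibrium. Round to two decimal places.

Solve by backward induction. Given q_T, the follower Corvus maximises π_C = (338 - 2q_T - 2q_C)q_C - 69q_C.
Follower FOC: 269 - 2q_T - 4q_C = 0, so q_C(q_T) = (269 - 2q_T)/4.
Talus substitutes q_C(q_T) into its own profit: π_T = q_T(338 - 2q_T - (269 - 2q_T)/2) - 56q_T = (407/2 - q_T)q_T - 56q_T.
Leader FOC: 295/2 - 2q_T = 0, so q_T = 295/4.
Then q_C = (269 - 2·(295/4))/4 = 243/8.

73.75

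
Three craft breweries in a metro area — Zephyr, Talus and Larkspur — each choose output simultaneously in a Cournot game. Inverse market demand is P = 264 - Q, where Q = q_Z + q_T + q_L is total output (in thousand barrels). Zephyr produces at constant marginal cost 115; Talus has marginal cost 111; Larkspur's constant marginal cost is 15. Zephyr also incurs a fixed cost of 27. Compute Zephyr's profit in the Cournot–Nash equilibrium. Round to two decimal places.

Zephyr's profit: π_Z = (264 - Q)q_Z - (115q_Z). Setting ∂π_Z/∂q_Z = 0: 149 - 2q_Z - (q_T + q_L) = 0.
Talus's first-order condition: 153 - 2q_T - (q_Z + q_L) = 0.
Larkspur's first-order condition: 249 - 2q_L - (q_Z + q_T) = 0.
Summing all 3 equations gives 551 − 4Q = 0, hence Q = 551/4.
Back-substituting: q_Z = (149 − 551/4) = 45/4, q_T = (153 − 551/4) = 61/4, q_L = (249 − 551/4) = 445/4.
Price P = 264 - 551/4 = 505/4.
Zephyr's profit: (505/4 - 115)·(45/4) - 27 = 1593/16.

99.56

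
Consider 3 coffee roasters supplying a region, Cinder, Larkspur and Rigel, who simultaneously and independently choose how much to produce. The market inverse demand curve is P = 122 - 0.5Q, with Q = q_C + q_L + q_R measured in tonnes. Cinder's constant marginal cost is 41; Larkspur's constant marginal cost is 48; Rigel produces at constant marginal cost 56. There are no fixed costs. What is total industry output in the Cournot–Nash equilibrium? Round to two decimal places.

Cinder's profit: π_C = (122 - 0.5Q)q_C - (41q_C). Setting ∂π_C/∂q_C = 0: 81 - q_C - (1/2)(q_L + q_R) = 0.
Larkspur's first-order condition: 74 - q_L - (1/2)(q_C + q_R) = 0.
Rigel's first-order condition: 66 - q_R - (1/2)(q_C + q_L) = 0.
Adding the 3 conditions: 221 − Q − Q = 0, i.e. Q = 221/2.
Back-substituting: q_C = (81 − 221/4)/(1/2) = 103/2, q_L = (74 − 221/4)/(1/2) = 75/2, q_R = (66 − 221/4)/(1/2) = 43/2.
Total output Q = 103/2 + 75/2 + 43/2 = 221/2.

110.50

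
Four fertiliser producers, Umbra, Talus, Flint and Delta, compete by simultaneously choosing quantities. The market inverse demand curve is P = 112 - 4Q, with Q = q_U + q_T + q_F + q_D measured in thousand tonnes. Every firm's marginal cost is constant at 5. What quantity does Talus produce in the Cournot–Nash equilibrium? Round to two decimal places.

5.35

A representative firm's profit is π_i = q_i(112 - 4Q) - 5q_i.
First-order condition (treating rivals' output as given): 107 - 8q_i - 4·Σ_{j≠i} q_j = 0.
By symmetry each firm produces the same amount; substituting Σ_{j≠i} q_j = 3q_i yields q_i = 107/20.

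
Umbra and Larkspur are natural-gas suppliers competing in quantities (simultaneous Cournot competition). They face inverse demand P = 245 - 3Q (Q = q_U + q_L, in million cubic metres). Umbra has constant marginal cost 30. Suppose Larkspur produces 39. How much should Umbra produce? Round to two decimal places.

With the rival's output fixed at 39, Umbra's profit is π_U = (245 - 3·39 - 3q_U)q_U - (30q_U) = (128 - 3q_U)q_U - (30q_U).
∂π_U/∂q_U = 98 - 6q_U = 0, so q_U = 49/3.

16.33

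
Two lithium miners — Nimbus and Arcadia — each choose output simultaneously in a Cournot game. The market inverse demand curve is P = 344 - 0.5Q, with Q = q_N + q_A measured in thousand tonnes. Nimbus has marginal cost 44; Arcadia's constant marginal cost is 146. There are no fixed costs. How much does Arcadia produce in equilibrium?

Nimbus's profit: π_N = (344 - 0.5Q)q_N - (44q_N). Setting ∂π_N/∂q_N = 0: 300 - q_N - (1/2)(q_A) = 0.
Arcadia's first-order condition: 198 - q_A - (1/2)(q_N) = 0.
So q_N = (300 - (1/2)q_A) and q_A = (198 - (1/2)q_N).
Substituting one into the other gives q_N = 268 and q_A = 64.

64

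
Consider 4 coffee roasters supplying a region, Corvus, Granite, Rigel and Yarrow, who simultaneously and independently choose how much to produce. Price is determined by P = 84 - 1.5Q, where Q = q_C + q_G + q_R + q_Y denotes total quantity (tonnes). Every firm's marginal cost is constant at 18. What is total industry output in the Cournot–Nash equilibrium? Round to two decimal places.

A representative firm's profit is π_i = q_i(84 - 1.5Q) - 18q_i.
Setting ∂π_i/∂q_i = 0 with rivals' quantities fixed: 66 - 3q_i - (3/2)·Σ_{j≠i} q_j = 0.
By symmetry each firm produces the same amount; substituting Σ_{j≠i} q_j = 3q_i yields q_i = 66/(15/2) = 44/5.
Total output Q = 44/5 + 44/5 + 44/5 + 44/5 = 176/5.

35.20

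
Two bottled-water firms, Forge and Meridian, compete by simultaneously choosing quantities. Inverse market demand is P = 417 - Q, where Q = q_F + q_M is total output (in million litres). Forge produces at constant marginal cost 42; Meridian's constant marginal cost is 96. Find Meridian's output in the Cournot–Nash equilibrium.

89

Forge's profit: π_F = (417 - Q)q_F - (42q_F). Setting ∂π_F/∂q_F = 0: 375 - 2q_F - (q_M) = 0.
Meridian's first-order condition: 321 - 2q_M - (q_F) = 0.
So q_F = (375 - q_M)/2 and q_M = (321 - q_F)/2.
Solving the pair: q_F = 143, q_M = 89.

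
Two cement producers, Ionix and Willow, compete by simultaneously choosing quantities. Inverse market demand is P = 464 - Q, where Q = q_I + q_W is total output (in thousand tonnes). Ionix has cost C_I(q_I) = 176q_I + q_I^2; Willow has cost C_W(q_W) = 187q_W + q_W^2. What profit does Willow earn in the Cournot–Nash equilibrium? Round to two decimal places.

Ionix's profit: π_I = (464 - Q)q_I - (176q_I + q_I²). Setting ∂π_I/∂q_I = 0: 288 - 4q_I - (q_W) = 0.
Willow's first-order condition: 277 - 4q_W - (q_I) = 0.
Best responses: q_I = (288 - q_W)/4, q_W = (277 - q_I)/4.
Solving the pair: q_I = 175/3, q_W = 164/3.
Price P = 464 - 113 = 351.
Willow's profit: 351·(164/3) - 187·(164/3) - (164/3)² = 5976.8889.

5976.89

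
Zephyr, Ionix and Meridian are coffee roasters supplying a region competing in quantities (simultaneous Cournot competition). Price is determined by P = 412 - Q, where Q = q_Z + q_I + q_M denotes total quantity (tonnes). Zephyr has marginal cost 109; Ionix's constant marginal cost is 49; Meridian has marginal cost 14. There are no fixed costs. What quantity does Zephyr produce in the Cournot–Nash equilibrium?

Zephyr's profit: π_Z = (412 - Q)q_Z - (109q_Z). Setting ∂π_Z/∂q_Z = 0: 303 - 2q_Z - (q_I + q_M) = 0.
Ionix's profit: π_I = (412 - Q)q_I - (49q_I). Setting ∂π_I/∂q_I = 0: 363 - 2q_I - (q_Z + q_M) = 0.
Meridian's profit: π_M = (412 - Q)q_M - (14q_M). Setting ∂π_M/∂q_M = 0: 398 - 2q_M - (q_Z + q_I) = 0.
Adding the 3 first-order conditions: 1064 − 4Q = 0, so Q = 266.
Back-substituting: q_Z = (303 − 266) = 37, q_I = (363 − 266) = 97, q_M = (398 − 266) = 132.

37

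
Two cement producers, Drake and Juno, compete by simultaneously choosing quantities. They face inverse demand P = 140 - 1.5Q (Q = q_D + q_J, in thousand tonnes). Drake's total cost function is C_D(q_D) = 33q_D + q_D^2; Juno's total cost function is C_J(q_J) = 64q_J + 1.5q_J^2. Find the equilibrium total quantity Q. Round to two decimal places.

Drake's profit: π_D = (140 - 1.5Q)q_D - (33q_D + q_D²). Setting ∂π_D/∂q_D = 0: 107 - 5q_D - (3/2)(q_J) = 0.
Juno's profit: π_J = (140 - 1.5Q)q_J - (64q_J + (3/2)q_J²). Setting ∂π_J/∂q_J = 0: 76 - 6q_J - (3/2)(q_D) = 0.
Rearranging gives the reaction functions q_D = (107 - (3/2)q_J)/5 and q_J = (76 - (3/2)q_D)/6.
Substituting one into the other gives q_D = 704/37 and q_J = 878/111.
Total output Q = 704/37 + 878/111 = 26.9369.

26.94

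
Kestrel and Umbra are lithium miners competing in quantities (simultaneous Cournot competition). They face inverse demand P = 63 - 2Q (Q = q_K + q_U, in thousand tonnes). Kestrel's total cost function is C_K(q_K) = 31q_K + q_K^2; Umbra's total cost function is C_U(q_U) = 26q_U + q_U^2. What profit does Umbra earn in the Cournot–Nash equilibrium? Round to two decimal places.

73.14

Kestrel's profit: π_K = (63 - 2Q)q_K - (31q_K + q_K²). Setting ∂π_K/∂q_K = 0: 32 - 6q_K - 2(q_U) = 0.
Umbra's first-order condition: 37 - 6q_U - 2(q_K) = 0.
Best responses: q_K = (32 - 2q_U)/6, q_U = (37 - 2q_K)/6.
Solving the pair: q_K = 59/16, q_U = 79/16.
Price P = 63 - 2·(69/8) = 183/4.
Umbra's profit: (183/4)·(79/16) - 26·(79/16) - (79/16)² = 73.1367.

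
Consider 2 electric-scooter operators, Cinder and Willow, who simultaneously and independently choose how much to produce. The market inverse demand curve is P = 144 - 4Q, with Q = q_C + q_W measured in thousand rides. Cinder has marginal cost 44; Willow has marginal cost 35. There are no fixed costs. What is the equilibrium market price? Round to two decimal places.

74.33

Cinder's profit: π_C = (144 - 4Q)q_C - (44q_C). Setting ∂π_C/∂q_C = 0: 100 - 8q_C - 4(q_W) = 0.
Willow's first-order condition: 109 - 8q_W - 4(q_C) = 0.
Best responses: q_C = (100 - 4q_W)/8, q_W = (109 - 4q_C)/8.
Substituting one into the other gives q_C = 91/12 and q_W = 59/6.
Total output Q = 209/12, so price P = 144 - 4·(209/12) = 223/3.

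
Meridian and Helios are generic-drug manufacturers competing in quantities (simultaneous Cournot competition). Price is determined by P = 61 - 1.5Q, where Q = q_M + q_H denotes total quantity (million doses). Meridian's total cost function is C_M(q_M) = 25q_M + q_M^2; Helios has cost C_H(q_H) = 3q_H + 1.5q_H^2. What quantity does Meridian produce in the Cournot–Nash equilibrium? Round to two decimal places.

Meridian's profit: π_M = (61 - 1.5Q)q_M - (25q_M + q_M²). Setting ∂π_M/∂q_M = 0: 36 - 5q_M - (3/2)(q_H) = 0.
Helios's profit: π_H = (61 - 1.5Q)q_H - (3q_H + (3/2)q_H²). Setting ∂π_H/∂q_H = 0: 58 - 6q_H - (3/2)(q_M) = 0.
Rearranging gives the reaction functions q_M = (36 - (3/2)q_H)/5 and q_H = (58 - (3/2)q_M)/6.
Substituting one into the other gives q_M = 172/37 and q_H = 944/111.

4.65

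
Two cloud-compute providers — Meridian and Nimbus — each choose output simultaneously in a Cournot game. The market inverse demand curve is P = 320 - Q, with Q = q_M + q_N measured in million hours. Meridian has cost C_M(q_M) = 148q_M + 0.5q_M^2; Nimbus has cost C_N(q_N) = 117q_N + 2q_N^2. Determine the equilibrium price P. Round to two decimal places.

245.53

Meridian's profit: π_M = (320 - Q)q_M - (148q_M + (1/2)q_M²). Setting ∂π_M/∂q_M = 0: 172 - 3q_M - (q_N) = 0.
Nimbus's profit: π_N = (320 - Q)q_N - (117q_N + 2q_N²). Setting ∂π_N/∂q_N = 0: 203 - 6q_N - (q_M) = 0.
Rearranging gives the reaction functions q_M = (172 - q_N)/3 and q_N = (203 - q_M)/6.
Substituting one into the other gives q_M = 829/17 and q_N = 437/17.
Total output Q = 1266/17, so price P = 320 - 1266/17 = 245.5294.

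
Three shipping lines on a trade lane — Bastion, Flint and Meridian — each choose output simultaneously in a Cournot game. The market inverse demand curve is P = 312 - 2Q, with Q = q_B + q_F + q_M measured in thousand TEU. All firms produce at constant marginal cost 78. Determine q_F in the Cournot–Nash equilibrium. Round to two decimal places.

A representative firm's profit is π_i = q_i(312 - 2Q) - 78q_i.
Setting ∂π_i/∂q_i = 0 with rivals' quantities fixed: 234 - 4q_i - 2·Σ_{j≠i} q_j = 0.
With identical firms every q_j equals q_i, so Σ_{j≠i} q_j = 2q_i and 234 = 8q_i, giving q_i = 117/4.

29.25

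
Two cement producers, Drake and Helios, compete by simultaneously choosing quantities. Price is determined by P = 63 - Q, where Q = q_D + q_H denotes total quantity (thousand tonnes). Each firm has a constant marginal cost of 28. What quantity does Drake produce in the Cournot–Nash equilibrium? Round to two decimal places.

11.67

A representative firm's profit is π_i = q_i(63 - Q) - 28q_i.
First-order condition (treating rivals' output as given): 35 - 2q_i - q_j = 0.
By symmetry each firm produces the same amount; substituting q_j = q_i yields q_i = 35/3.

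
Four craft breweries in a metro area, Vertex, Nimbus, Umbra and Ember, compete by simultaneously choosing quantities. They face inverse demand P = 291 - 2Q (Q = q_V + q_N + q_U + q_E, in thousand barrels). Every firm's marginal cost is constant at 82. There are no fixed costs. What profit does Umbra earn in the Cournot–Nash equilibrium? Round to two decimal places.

A representative firm's profit is π_i = q_i(291 - 2Q) - 82q_i.
Setting ∂π_i/∂q_i = 0 with rivals' quantities fixed: 209 - 4q_i - 2·Σ_{j≠i} q_j = 0.
By symmetry each firm produces the same amount; substituting Σ_{j≠i} q_j = 3q_i yields q_i = 209/10.
Price P = 291 - 2·(418/5) = 619/5.
Umbra's profit: (619/5 - 82)·(209/10) = 873.6200.

873.62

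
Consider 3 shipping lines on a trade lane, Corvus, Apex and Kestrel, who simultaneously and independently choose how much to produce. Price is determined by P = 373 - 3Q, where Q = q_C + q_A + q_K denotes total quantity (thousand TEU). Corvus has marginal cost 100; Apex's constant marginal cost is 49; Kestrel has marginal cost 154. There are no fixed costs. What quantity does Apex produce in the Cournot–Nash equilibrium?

40

Corvus's profit: π_C = (373 - 3Q)q_C - (100q_C). Setting ∂π_C/∂q_C = 0: 273 - 6q_C - 3(q_A + q_K) = 0.
Apex's profit: π_A = (373 - 3Q)q_A - (49q_A). Setting ∂π_A/∂q_A = 0: 324 - 6q_A - 3(q_C + q_K) = 0.
Kestrel's first-order condition: 219 - 6q_K - 3(q_C + q_A) = 0.
Adding the 3 conditions: 816 − 6Q − 6Q = 0, i.e. Q = 68.
Back-substituting: q_C = (273 − 204)/3 = 23, q_A = (324 − 204)/3 = 40, q_K = (219 − 204)/3 = 5.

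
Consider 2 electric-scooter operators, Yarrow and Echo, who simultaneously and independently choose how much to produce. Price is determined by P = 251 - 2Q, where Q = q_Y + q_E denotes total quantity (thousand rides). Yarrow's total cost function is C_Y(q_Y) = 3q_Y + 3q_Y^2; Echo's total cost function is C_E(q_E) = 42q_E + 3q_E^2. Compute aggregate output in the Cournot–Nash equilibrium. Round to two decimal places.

Yarrow's profit: π_Y = (251 - 2Q)q_Y - (3q_Y + 3q_Y²). Setting ∂π_Y/∂q_Y = 0: 248 - 10q_Y - 2(q_E) = 0.
Echo's first-order condition: 209 - 10q_E - 2(q_Y) = 0.
Rearranging gives the reaction functions q_Y = (248 - 2q_E)/10 and q_E = (209 - 2q_Y)/10.
Solving the pair: q_Y = 1031/48, q_E = 797/48.
Total output Q = 1031/48 + 797/48 = 457/12.

38.08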